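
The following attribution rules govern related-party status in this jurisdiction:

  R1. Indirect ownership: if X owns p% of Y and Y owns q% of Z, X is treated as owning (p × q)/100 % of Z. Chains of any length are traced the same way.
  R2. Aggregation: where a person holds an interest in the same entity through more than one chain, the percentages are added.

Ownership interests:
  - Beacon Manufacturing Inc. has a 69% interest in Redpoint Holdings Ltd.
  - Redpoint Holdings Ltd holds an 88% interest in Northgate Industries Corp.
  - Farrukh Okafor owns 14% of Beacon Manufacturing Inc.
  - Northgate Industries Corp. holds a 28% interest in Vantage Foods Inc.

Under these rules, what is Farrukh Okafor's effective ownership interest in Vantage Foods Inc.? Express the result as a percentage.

2.380224%

Chain via Beacon Manufacturing Inc. → Redpoint Holdings Ltd → Northgate Industries Corp. (R1): 14% × 69% × 88% × 28% = 2.380224% of Vantage Foods Inc.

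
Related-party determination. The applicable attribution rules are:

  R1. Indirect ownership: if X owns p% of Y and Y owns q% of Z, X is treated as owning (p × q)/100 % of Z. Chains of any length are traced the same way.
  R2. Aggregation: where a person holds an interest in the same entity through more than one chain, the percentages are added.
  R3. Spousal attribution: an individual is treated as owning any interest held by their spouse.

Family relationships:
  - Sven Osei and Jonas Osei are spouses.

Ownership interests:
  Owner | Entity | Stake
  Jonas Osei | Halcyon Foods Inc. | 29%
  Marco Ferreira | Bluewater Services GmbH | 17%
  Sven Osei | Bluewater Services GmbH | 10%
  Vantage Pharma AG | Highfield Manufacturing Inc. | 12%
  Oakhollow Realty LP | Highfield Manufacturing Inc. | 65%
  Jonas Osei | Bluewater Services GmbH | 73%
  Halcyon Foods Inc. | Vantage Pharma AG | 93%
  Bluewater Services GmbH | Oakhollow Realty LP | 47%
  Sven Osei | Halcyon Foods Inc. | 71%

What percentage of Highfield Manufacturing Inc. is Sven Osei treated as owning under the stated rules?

By spousal attribution (R3), Sven Osei is treated as also owning Jonas Osei's interest in Halcyon Foods Inc, giving 71% + 29% = 100%.
By spousal attribution (R3), Sven Osei is treated as also owning Jonas Osei's interest in Bluewater Services GmbH, giving 10% + 73% = 83%.
Chain via Halcyon Foods Inc. → Vantage Pharma AG (R1): 100% × 93% × 12% = 11.16% of Highfield Manufacturing Inc.
Chain via Bluewater Services GmbH → Oakhollow Realty LP (R1): 83% × 47% × 65% = 25.3565% of Highfield Manufacturing Inc.
Aggregating (R2): 11.16% + 25.3565% = 36.5165%.

36.5165%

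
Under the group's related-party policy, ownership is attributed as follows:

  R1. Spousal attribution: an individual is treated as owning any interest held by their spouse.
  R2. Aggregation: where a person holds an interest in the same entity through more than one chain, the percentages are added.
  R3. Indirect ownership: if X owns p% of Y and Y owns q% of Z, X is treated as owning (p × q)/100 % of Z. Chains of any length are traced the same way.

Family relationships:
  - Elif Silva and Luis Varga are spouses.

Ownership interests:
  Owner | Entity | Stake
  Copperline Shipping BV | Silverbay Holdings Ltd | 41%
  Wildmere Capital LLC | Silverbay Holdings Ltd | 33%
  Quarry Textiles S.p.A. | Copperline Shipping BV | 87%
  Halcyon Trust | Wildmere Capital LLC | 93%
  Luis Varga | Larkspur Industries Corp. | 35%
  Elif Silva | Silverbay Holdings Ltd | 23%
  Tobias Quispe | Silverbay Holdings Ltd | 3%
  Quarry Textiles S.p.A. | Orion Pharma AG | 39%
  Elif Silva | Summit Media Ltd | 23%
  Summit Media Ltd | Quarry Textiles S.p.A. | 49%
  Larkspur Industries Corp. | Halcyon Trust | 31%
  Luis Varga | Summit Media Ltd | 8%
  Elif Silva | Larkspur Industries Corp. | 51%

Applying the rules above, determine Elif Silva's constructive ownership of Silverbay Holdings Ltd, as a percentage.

By spousal attribution (R1), Elif Silva is treated as also owning Luis Varga's interest in Summit Media Ltd, giving 23% + 8% = 31%.
By spousal attribution (R1), Elif Silva is treated as also owning Luis Varga's interest in Larkspur Industries Corp, giving 51% + 35% = 86%.
Chain via Summit Media Ltd → Quarry Textiles S.p.A. → Copperline Shipping BV (R3): 31% × 49% × 87% × 41% = 5.418273% of Silverbay Holdings Ltd.
Chain via Larkspur Industries Corp. → Halcyon Trust → Wildmere Capital LLC (R3): 86% × 31% × 93% × 33% = 8.181954% of Silverbay Holdings Ltd.
Direct interest in Silverbay Holdings Ltd: 23%.
Aggregating (R2): 5.418273% + 8.181954% + 23% = 36.600227%.

36.600227%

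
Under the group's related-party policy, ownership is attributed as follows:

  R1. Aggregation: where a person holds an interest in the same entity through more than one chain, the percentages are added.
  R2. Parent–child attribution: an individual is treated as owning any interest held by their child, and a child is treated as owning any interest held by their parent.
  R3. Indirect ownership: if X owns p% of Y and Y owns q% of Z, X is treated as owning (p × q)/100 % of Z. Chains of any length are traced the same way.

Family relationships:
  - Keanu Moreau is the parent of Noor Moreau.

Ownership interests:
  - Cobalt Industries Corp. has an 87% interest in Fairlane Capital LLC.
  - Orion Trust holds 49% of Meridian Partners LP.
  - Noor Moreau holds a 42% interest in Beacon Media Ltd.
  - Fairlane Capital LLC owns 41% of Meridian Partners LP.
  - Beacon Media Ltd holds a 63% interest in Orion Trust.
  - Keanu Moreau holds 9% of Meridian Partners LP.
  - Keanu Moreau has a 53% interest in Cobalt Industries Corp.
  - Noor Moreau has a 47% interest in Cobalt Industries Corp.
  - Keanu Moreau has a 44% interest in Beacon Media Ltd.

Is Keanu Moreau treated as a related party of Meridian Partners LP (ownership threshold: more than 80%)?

By parent–child attribution (R2), Keanu Moreau is treated as also owning Noor Moreau's interest in Cobalt Industries Corp, giving 53% + 47% = 100%.
By parent–child attribution (R2), Keanu Moreau is treated as also owning Noor Moreau's interest in Beacon Media Ltd, giving 44% + 42% = 86%.
Chain via Cobalt Industries Corp. → Fairlane Capital LLC (R3): 100% × 87% × 41% = 35.67% of Meridian Partners LP.
Chain via Beacon Media Ltd → Orion Trust (R3): 86% × 63% × 49% = 26.5482% of Meridian Partners LP.
Direct interest in Meridian Partners LP: 9%.
Aggregating (R1): 35.67% + 26.5482% + 9% = 71.2182%.
71.2182% does not exceed the 80% threshold, so Keanu is not a related party to Meridian Partners LP.

No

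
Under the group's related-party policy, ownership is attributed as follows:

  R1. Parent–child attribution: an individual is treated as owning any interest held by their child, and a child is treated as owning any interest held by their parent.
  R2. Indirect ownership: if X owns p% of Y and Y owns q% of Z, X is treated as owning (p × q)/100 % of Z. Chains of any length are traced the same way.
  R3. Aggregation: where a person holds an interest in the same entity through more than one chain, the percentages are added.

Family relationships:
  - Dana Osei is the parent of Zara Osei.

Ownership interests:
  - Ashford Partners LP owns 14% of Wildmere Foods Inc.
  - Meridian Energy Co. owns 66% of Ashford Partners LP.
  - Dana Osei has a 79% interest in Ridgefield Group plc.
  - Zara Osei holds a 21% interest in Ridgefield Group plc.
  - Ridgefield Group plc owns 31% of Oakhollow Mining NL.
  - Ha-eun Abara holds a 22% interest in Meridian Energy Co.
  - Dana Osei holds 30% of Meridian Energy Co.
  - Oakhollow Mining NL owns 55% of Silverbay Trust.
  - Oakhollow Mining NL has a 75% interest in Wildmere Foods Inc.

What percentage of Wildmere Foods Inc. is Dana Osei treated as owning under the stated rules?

26.022%

By parent–child attribution (R1), Dana Osei is treated as also owning Zara Osei's interest in Ridgefield Group plc, giving 79% + 21% = 100%.
Chain via Ridgefield Group plc → Oakhollow Mining NL (R2): 100% × 31% × 75% = 23.25% of Wildmere Foods Inc.
Chain via Meridian Energy Co. → Ashford Partners LP (R2): 30% × 66% × 14% = 2.772% of Wildmere Foods Inc.
Aggregating (R3): 23.25% + 2.772% = 26.022%.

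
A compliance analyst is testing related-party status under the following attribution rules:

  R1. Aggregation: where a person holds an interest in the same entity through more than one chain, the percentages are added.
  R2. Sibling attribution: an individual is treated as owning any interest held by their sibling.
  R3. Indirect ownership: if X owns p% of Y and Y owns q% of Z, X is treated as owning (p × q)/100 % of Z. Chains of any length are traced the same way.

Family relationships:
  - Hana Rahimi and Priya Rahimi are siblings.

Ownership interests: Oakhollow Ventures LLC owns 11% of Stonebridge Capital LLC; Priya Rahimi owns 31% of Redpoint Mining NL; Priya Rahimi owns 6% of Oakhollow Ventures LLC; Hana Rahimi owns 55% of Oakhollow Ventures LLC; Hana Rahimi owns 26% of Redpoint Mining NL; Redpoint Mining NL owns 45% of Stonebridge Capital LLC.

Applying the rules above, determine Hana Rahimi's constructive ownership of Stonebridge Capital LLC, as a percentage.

32.36%

By sibling attribution (R2), Hana Rahimi is treated as also owning Priya Rahimi's interest in Redpoint Mining NL, giving 26% + 31% = 57%.
By sibling attribution (R2), Hana Rahimi is treated as also owning Priya Rahimi's interest in Oakhollow Ventures LLC, giving 55% + 6% = 61%.
Chain via Redpoint Mining NL (R3): 57% × 45% = 25.65% of Stonebridge Capital LLC.
Chain via Oakhollow Ventures LLC (R3): 61% × 11% = 6.71% of Stonebridge Capital LLC.
Aggregating (R1): 25.65% + 6.71% = 32.36%.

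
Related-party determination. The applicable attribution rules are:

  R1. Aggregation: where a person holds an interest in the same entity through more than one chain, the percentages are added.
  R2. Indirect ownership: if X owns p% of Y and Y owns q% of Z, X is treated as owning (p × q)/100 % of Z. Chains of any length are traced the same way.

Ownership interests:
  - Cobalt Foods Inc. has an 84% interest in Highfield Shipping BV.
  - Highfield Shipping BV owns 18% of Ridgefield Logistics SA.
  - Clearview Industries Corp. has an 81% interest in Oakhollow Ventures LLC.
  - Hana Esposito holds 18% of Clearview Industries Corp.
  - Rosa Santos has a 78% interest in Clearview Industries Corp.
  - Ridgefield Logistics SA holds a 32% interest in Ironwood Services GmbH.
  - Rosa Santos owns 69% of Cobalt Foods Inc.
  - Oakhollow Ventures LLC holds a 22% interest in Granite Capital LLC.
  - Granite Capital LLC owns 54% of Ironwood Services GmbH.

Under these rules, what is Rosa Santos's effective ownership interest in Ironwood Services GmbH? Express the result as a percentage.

Chain via Clearview Industries Corp. → Oakhollow Ventures LLC → Granite Capital LLC (R2): 78% × 81% × 22% × 54% = 7.505784% of Ironwood Services GmbH.
Chain via Cobalt Foods Inc. → Highfield Shipping BV → Ridgefield Logistics SA (R2): 69% × 84% × 18% × 32% = 3.338496% of Ironwood Services GmbH.
Aggregating (R1): 7.505784% + 3.338496% = 10.84428%.

10.84428%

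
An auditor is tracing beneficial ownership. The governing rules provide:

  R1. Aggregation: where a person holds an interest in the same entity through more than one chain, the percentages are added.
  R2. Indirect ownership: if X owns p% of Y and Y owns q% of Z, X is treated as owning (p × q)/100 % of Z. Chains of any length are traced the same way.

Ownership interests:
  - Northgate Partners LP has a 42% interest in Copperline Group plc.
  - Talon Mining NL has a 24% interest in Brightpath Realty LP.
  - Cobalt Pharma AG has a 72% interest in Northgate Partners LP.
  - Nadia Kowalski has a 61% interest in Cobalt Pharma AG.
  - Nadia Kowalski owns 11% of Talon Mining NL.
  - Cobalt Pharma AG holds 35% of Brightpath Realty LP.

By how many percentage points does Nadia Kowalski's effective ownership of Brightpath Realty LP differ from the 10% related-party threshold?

Chain via Cobalt Pharma AG (R2): 61% × 35% = 21.35% of Brightpath Realty LP.
Chain via Talon Mining NL (R2): 11% × 24% = 2.64% of Brightpath Realty LP.
Aggregating (R1): 21.35% + 2.64% = 23.99%.
23.99% exceeds the 10% threshold by 13.99 percentage points.

13.99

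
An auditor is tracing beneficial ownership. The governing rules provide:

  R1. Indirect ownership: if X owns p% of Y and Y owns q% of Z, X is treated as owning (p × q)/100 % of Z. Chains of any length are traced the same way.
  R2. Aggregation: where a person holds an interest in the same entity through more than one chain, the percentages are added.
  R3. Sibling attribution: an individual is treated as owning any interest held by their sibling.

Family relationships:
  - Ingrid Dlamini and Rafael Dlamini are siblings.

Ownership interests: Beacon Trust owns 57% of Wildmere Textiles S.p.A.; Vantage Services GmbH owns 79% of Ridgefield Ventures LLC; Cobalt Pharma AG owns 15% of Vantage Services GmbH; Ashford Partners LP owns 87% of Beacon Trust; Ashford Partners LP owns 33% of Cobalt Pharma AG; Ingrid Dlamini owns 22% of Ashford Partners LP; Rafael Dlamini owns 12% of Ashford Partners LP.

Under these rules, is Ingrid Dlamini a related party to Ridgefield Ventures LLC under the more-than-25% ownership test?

No

By sibling attribution (R3), Ingrid Dlamini is treated as also owning Rafael Dlamini's interest in Ashford Partners LP, giving 22% + 12% = 34%.
Chain via Ashford Partners LP → Cobalt Pharma AG → Vantage Services GmbH (R1): 34% × 33% × 15% × 79% = 1.32957% of Ridgefield Ventures LLC.
1.32957% does not exceed the 25% threshold, so Ingrid is not a related party to Ridgefield Ventures LLC.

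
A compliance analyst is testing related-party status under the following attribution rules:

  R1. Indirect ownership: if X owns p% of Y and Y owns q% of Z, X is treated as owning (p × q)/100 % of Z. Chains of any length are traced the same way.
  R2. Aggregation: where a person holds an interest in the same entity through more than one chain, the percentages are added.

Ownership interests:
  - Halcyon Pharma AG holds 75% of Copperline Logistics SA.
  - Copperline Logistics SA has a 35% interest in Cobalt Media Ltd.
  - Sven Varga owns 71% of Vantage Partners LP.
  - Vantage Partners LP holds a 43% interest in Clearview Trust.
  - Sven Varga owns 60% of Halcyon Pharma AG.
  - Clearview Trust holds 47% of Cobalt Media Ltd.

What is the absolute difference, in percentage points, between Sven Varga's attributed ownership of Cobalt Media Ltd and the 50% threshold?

19.9009

Chain via Halcyon Pharma AG → Copperline Logistics SA (R1): 60% × 75% × 35% = 15.75% of Cobalt Media Ltd.
Chain via Vantage Partners LP → Clearview Trust (R1): 71% × 43% × 47% = 14.3491% of Cobalt Media Ltd.
Aggregating (R2): 15.75% + 14.3491% = 30.0991%.
30.0991% falls short of the 50% threshold by 19.9009 percentage points.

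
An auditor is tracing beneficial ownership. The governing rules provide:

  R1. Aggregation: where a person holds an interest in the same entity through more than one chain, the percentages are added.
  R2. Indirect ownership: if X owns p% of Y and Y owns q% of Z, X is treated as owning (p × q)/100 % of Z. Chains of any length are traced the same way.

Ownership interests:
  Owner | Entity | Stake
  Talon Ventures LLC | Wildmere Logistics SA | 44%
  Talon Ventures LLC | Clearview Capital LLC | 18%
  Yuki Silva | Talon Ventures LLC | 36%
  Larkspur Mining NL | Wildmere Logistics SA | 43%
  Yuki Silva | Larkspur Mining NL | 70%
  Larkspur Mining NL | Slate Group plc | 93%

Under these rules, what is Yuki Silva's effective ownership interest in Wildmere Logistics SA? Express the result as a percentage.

45.94%

Chain via Larkspur Mining NL (R2): 70% × 43% = 30.1% of Wildmere Logistics SA.
Chain via Talon Ventures LLC (R2): 36% × 44% = 15.84% of Wildmere Logistics SA.
Aggregating (R1): 30.1% + 15.84% = 45.94%.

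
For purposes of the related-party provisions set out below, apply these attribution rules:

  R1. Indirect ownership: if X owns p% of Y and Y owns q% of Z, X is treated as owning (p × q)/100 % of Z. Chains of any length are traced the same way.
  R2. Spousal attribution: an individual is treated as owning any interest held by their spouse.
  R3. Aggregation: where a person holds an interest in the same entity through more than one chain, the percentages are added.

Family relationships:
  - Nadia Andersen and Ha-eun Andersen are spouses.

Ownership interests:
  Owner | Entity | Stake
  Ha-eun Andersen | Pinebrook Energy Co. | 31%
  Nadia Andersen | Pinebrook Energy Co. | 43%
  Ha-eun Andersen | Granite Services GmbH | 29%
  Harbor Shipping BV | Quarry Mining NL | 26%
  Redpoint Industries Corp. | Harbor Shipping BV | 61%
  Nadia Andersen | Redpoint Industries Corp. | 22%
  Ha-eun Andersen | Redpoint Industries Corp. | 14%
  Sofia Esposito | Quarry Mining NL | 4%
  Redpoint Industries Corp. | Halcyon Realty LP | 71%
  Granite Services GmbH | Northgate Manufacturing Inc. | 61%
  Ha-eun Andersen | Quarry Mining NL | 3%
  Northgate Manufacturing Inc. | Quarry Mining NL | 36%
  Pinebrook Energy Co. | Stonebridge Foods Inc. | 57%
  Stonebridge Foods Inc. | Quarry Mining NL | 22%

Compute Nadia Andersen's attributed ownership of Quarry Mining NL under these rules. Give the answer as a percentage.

24.3576%

By spousal attribution (R2), Nadia Andersen is treated as also owning Ha-eun Andersen's interest in Redpoint Industries Corp, giving 22% + 14% = 36%.
By spousal attribution (R2), Nadia Andersen is treated as also owning Ha-eun Andersen's interest in Pinebrook Energy Co, giving 43% + 31% = 74%.
By spousal attribution (R2), Nadia Andersen is treated as owning Ha-eun Andersen's 29% interest in Granite Services GmbH.
By spousal attribution (R2), Nadia Andersen is treated as owning Ha-eun Andersen's 3% interest in Quarry Mining NL.
Chain via Redpoint Industries Corp. → Harbor Shipping BV (R1): 36% × 61% × 26% = 5.7096% of Quarry Mining NL.
Chain via Pinebrook Energy Co. → Stonebridge Foods Inc. (R1): 74% × 57% × 22% = 9.2796% of Quarry Mining NL.
Chain via Granite Services GmbH → Northgate Manufacturing Inc. (R1): 29% × 61% × 36% = 6.3684% of Quarry Mining NL.
Direct interest in Quarry Mining NL: 3%.
Aggregating (R3): 5.7096% + 9.2796% + 6.3684% + 3% = 24.3576%.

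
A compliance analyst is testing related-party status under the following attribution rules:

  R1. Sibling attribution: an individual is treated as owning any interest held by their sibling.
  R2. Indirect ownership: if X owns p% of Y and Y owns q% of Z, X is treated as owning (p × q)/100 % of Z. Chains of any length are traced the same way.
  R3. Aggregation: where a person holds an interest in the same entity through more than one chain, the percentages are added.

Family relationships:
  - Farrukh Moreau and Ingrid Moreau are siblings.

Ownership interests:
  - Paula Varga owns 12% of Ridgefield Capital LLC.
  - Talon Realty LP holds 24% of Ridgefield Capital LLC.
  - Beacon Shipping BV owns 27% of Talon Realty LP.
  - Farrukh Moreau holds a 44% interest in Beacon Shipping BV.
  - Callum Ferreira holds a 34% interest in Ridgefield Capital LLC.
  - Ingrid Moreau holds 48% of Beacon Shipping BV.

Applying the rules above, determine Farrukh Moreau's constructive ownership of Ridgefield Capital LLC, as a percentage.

5.9616%

By sibling attribution (R1), Farrukh Moreau is treated as also owning Ingrid Moreau's interest in Beacon Shipping BV, giving 44% + 48% = 92%.
Chain via Beacon Shipping BV → Talon Realty LP (R2): 92% × 27% × 24% = 5.9616% of Ridgefield Capital LLC.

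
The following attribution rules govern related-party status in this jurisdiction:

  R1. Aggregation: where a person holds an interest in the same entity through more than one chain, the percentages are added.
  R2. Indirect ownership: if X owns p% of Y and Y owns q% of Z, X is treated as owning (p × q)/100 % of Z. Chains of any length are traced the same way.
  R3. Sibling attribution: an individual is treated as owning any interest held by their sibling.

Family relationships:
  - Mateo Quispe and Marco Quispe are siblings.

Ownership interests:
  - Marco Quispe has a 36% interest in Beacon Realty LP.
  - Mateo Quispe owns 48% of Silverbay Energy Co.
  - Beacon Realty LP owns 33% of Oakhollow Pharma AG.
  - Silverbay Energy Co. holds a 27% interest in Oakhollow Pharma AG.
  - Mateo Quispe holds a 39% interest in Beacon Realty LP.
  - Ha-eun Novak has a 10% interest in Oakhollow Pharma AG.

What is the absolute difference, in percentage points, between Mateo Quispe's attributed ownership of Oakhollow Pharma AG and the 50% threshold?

By sibling attribution (R3), Mateo Quispe is treated as also owning Marco Quispe's interest in Beacon Realty LP, giving 39% + 36% = 75%.
Chain via Silverbay Energy Co. (R2): 48% × 27% = 12.96% of Oakhollow Pharma AG.
Chain via Beacon Realty LP (R2): 75% × 33% = 24.75% of Oakhollow Pharma AG.
Aggregating (R1): 12.96% + 24.75% = 37.71%.
37.71% falls short of the 50% threshold by 12.29 percentage points.

12.29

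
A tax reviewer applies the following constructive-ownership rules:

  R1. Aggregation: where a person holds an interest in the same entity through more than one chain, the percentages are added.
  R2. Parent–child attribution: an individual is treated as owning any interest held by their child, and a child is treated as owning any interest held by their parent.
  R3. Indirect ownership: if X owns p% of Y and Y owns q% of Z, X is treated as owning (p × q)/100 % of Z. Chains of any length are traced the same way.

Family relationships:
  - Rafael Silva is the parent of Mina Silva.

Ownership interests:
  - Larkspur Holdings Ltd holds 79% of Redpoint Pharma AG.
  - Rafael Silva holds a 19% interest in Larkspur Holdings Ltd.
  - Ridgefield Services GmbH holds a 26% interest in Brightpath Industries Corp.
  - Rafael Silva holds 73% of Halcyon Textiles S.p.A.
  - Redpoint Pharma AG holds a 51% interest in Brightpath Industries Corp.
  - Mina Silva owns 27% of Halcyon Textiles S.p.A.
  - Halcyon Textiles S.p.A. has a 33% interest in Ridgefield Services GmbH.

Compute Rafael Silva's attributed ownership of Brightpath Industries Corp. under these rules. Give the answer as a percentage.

16.2351%

By parent–child attribution (R2), Rafael Silva is treated as also owning Mina Silva's interest in Halcyon Textiles S.p.A, giving 73% + 27% = 100%.
Chain via Halcyon Textiles S.p.A. → Ridgefield Services GmbH (R3): 100% × 33% × 26% = 8.58% of Brightpath Industries Corp.
Chain via Larkspur Holdings Ltd → Redpoint Pharma AG (R3): 19% × 79% × 51% = 7.6551% of Brightpath Industries Corp.
Aggregating (R1): 8.58% + 7.6551% = 16.2351%.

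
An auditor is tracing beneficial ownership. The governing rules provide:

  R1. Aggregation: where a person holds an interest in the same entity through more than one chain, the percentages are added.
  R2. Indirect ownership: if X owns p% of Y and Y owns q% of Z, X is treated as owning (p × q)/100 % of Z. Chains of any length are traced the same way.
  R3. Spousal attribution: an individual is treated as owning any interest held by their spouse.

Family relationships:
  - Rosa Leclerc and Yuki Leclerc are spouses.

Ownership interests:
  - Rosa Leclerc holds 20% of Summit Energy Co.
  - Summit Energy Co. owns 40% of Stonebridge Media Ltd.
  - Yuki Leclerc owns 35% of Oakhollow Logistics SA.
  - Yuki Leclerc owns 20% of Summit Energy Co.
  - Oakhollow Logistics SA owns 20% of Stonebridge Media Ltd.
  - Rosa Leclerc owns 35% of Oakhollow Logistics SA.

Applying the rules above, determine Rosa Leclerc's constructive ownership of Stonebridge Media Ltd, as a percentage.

30%

By spousal attribution (R3), Rosa Leclerc is treated as also owning Yuki Leclerc's interest in Oakhollow Logistics SA, giving 35% + 35% = 70%.
By spousal attribution (R3), Rosa Leclerc is treated as also owning Yuki Leclerc's interest in Summit Energy Co, giving 20% + 20% = 40%.
Chain via Oakhollow Logistics SA (R2): 70% × 20% = 14% of Stonebridge Media Ltd.
Chain via Summit Energy Co. (R2): 40% × 40% = 16% of Stonebridge Media Ltd.
Aggregating (R1): 14% + 16% = 30%.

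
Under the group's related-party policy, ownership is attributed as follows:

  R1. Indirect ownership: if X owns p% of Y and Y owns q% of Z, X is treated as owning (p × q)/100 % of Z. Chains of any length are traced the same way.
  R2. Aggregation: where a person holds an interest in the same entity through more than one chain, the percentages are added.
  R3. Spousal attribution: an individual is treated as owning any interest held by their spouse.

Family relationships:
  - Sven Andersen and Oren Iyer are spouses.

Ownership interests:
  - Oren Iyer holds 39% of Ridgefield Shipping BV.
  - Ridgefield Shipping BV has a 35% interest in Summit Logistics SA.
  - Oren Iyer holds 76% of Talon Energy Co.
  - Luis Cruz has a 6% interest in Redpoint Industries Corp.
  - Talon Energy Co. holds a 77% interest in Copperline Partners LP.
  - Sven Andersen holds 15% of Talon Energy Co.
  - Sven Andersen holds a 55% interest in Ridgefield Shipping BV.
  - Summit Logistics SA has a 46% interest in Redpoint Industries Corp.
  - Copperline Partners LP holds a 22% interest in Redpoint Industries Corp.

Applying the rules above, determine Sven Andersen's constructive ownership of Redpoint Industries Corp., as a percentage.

30.5494%

By spousal attribution (R3), Sven Andersen is treated as also owning Oren Iyer's interest in Talon Energy Co, giving 15% + 76% = 91%.
By spousal attribution (R3), Sven Andersen is treated as also owning Oren Iyer's interest in Ridgefield Shipping BV, giving 55% + 39% = 94%.
Chain via Talon Energy Co. → Copperline Partners LP (R1): 91% × 77% × 22% = 15.4154% of Redpoint Industries Corp.
Chain via Ridgefield Shipping BV → Summit Logistics SA (R1): 94% × 35% × 46% = 15.134% of Redpoint Industries Corp.
Aggregating (R2): 15.4154% + 15.134% = 30.5494%.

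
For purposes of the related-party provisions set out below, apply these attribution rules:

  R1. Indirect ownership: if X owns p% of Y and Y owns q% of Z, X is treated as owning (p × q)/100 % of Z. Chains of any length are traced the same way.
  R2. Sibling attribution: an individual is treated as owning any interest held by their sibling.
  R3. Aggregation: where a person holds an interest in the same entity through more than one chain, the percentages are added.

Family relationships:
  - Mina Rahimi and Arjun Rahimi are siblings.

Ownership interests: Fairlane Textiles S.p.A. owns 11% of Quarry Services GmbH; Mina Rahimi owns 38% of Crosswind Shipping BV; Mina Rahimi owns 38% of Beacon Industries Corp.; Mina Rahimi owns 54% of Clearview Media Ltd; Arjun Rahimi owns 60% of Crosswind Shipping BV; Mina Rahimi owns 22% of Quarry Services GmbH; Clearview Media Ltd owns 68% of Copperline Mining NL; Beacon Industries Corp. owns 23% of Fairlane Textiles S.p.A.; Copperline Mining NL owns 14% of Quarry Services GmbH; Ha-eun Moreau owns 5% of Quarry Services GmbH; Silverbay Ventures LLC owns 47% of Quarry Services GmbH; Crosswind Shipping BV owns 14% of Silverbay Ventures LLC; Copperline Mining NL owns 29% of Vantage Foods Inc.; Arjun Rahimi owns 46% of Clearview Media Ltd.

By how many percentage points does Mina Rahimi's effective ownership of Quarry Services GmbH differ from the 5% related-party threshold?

33.9298

By sibling attribution (R2), Mina Rahimi is treated as also owning Arjun Rahimi's interest in Crosswind Shipping BV, giving 38% + 60% = 98%.
By sibling attribution (R2), Mina Rahimi is treated as also owning Arjun Rahimi's interest in Clearview Media Ltd, giving 54% + 46% = 100%.
Chain via Beacon Industries Corp. → Fairlane Textiles S.p.A. (R1): 38% × 23% × 11% = 0.9614% of Quarry Services GmbH.
Chain via Crosswind Shipping BV → Silverbay Ventures LLC (R1): 98% × 14% × 47% = 6.4484% of Quarry Services GmbH.
Chain via Clearview Media Ltd → Copperline Mining NL (R1): 100% × 68% × 14% = 9.52% of Quarry Services GmbH.
Direct interest in Quarry Services GmbH: 22%.
Aggregating (R3): 0.9614% + 6.4484% + 9.52% + 22% = 38.9298%.
38.9298% exceeds the 5% threshold by 33.9298 percentage points.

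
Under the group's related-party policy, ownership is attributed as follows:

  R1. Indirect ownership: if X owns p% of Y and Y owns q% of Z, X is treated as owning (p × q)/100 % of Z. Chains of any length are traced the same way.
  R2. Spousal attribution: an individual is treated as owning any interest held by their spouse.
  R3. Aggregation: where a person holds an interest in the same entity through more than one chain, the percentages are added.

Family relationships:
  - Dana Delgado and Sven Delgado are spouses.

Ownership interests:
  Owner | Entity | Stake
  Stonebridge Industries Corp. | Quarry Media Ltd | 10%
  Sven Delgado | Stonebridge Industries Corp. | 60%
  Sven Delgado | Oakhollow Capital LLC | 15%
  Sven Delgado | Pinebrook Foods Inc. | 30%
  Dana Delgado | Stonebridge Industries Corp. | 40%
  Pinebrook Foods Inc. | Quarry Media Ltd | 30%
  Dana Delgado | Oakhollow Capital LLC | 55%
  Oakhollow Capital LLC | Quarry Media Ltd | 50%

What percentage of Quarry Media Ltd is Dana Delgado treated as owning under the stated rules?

By spousal attribution (R2), Dana Delgado is treated as also owning Sven Delgado's interest in Oakhollow Capital LLC, giving 55% + 15% = 70%.
By spousal attribution (R2), Dana Delgado is treated as also owning Sven Delgado's interest in Stonebridge Industries Corp, giving 40% + 60% = 100%.
By spousal attribution (R2), Dana Delgado is treated as owning Sven Delgado's 30% interest in Pinebrook Foods Inc.
Chain via Oakhollow Capital LLC (R1): 70% × 50% = 35% of Quarry Media Ltd.
Chain via Stonebridge Industries Corp. (R1): 100% × 10% = 10% of Quarry Media Ltd.
Chain via Pinebrook Foods Inc. (R1): 30% × 30% = 9% of Quarry Media Ltd.
Aggregating (R3): 35% + 10% + 9% = 54%.

54%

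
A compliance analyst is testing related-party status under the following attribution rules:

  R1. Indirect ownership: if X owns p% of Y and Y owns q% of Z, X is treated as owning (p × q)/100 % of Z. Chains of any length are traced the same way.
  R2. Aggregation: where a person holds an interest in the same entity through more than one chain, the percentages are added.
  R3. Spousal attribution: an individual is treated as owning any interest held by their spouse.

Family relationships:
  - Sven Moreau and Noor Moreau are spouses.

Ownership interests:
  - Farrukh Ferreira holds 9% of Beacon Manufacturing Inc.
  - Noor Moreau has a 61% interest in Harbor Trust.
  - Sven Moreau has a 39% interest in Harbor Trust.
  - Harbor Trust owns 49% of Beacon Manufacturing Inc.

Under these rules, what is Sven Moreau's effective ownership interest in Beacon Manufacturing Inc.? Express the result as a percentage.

49%

By spousal attribution (R3), Sven Moreau is treated as also owning Noor Moreau's interest in Harbor Trust, giving 39% + 61% = 100%.
Chain via Harbor Trust (R1): 100% × 49% = 49% of Beacon Manufacturing Inc.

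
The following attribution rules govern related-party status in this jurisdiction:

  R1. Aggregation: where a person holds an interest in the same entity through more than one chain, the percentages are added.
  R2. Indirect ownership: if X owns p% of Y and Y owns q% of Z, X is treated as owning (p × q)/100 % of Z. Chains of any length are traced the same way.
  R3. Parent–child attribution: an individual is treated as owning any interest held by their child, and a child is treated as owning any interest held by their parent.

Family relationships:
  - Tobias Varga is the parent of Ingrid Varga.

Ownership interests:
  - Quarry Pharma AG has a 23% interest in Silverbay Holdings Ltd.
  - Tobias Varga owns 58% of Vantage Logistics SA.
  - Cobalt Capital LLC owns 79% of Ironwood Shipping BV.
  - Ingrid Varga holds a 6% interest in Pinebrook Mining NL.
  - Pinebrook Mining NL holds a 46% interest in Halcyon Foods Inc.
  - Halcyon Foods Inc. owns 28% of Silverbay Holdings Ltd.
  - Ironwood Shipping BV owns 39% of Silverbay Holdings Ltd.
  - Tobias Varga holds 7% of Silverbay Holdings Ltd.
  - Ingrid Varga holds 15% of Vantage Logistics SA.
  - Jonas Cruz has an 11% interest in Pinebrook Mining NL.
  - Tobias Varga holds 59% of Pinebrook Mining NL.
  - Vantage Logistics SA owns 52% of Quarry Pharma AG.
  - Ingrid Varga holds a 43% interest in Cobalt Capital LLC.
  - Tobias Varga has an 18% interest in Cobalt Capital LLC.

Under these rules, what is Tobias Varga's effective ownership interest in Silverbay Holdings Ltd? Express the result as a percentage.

42.8969%

By parent–child attribution (R3), Tobias Varga is treated as also owning Ingrid Varga's interest in Vantage Logistics SA, giving 58% + 15% = 73%.
By parent–child attribution (R3), Tobias Varga is treated as also owning Ingrid Varga's interest in Pinebrook Mining NL, giving 59% + 6% = 65%.
By parent–child attribution (R3), Tobias Varga is treated as also owning Ingrid Varga's interest in Cobalt Capital LLC, giving 18% + 43% = 61%.
Chain via Vantage Logistics SA → Quarry Pharma AG (R2): 73% × 52% × 23% = 8.7308% of Silverbay Holdings Ltd.
Chain via Pinebrook Mining NL → Halcyon Foods Inc. (R2): 65% × 46% × 28% = 8.372% of Silverbay Holdings Ltd.
Chain via Cobalt Capital LLC → Ironwood Shipping BV (R2): 61% × 79% × 39% = 18.7941% of Silverbay Holdings Ltd.
Direct interest in Silverbay Holdings Ltd: 7%.
Aggregating (R1): 8.7308% + 8.372% + 18.7941% + 7% = 42.8969%.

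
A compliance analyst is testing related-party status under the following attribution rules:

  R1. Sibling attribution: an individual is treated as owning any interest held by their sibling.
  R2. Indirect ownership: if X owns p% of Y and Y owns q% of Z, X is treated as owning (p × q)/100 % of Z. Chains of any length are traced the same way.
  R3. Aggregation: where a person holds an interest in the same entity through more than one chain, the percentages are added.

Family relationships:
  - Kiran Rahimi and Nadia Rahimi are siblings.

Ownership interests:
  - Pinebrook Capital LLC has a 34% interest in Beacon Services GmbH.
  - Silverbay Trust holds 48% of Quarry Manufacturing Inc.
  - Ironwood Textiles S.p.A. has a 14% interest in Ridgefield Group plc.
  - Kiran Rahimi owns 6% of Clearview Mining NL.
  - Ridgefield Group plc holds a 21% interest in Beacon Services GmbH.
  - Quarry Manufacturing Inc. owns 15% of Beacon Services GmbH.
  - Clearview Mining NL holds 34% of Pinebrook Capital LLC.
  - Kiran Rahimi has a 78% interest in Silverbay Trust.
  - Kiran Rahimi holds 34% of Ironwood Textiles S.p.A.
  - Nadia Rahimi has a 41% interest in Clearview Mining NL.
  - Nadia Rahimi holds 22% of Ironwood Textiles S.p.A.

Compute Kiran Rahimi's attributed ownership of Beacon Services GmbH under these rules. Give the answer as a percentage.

12.6956%

By sibling attribution (R1), Kiran Rahimi is treated as also owning Nadia Rahimi's interest in Clearview Mining NL, giving 6% + 41% = 47%.
By sibling attribution (R1), Kiran Rahimi is treated as also owning Nadia Rahimi's interest in Ironwood Textiles S.p.A, giving 34% + 22% = 56%.
Chain via Silverbay Trust → Quarry Manufacturing Inc. (R2): 78% × 48% × 15% = 5.616% of Beacon Services GmbH.
Chain via Clearview Mining NL → Pinebrook Capital LLC (R2): 47% × 34% × 34% = 5.4332% of Beacon Services GmbH.
Chain via Ironwood Textiles S.p.A. → Ridgefield Group plc (R2): 56% × 14% × 21% = 1.6464% of Beacon Services GmbH.
Aggregating (R3): 5.616% + 5.4332% + 1.6464% = 12.6956%.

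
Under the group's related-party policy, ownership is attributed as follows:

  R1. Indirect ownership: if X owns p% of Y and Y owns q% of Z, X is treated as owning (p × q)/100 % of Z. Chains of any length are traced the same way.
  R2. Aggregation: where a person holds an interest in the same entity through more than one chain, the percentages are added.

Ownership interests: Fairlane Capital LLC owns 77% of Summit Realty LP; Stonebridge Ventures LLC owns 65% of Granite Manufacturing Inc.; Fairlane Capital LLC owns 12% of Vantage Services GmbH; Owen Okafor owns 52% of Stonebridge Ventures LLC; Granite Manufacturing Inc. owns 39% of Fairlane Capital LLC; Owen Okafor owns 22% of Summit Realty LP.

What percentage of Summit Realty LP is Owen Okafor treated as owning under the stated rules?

Chain via Stonebridge Ventures LLC → Granite Manufacturing Inc. → Fairlane Capital LLC (R1): 52% × 65% × 39% × 77% = 10.15014% of Summit Realty LP.
Direct interest in Summit Realty LP: 22%.
Aggregating (R2): 10.15014% + 22% = 32.15014%.

32.15014%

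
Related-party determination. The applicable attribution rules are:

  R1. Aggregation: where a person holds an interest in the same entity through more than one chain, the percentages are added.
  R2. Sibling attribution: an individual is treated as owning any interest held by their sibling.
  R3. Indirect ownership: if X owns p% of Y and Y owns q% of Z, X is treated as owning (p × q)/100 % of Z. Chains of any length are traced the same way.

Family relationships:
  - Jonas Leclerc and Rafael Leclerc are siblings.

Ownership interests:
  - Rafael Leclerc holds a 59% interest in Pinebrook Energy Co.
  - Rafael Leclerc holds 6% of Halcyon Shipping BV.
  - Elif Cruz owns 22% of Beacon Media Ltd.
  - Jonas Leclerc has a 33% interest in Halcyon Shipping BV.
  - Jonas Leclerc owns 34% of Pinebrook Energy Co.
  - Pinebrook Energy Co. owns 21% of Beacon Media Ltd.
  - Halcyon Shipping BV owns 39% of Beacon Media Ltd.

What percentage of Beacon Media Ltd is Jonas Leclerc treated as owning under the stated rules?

By sibling attribution (R2), Jonas Leclerc is treated as also owning Rafael Leclerc's interest in Pinebrook Energy Co, giving 34% + 59% = 93%.
By sibling attribution (R2), Jonas Leclerc is treated as also owning Rafael Leclerc's interest in Halcyon Shipping BV, giving 33% + 6% = 39%.
Chain via Pinebrook Energy Co. (R3): 93% × 21% = 19.53% of Beacon Media Ltd.
Chain via Halcyon Shipping BV (R3): 39% × 39% = 15.21% of Beacon Media Ltd.
Aggregating (R1): 19.53% + 15.21% = 34.74%.

34.74%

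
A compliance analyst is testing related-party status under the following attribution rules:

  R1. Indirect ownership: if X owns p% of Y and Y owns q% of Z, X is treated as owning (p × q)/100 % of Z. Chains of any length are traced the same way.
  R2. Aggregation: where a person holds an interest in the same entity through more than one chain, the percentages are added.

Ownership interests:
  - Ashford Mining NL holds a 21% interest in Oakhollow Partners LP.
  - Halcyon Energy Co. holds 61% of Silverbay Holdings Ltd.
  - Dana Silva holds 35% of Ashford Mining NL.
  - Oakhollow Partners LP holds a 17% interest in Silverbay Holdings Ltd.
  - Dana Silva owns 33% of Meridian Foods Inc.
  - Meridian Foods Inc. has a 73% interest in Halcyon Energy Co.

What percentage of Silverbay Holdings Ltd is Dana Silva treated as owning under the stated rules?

Chain via Meridian Foods Inc. → Halcyon Energy Co. (R1): 33% × 73% × 61% = 14.6949% of Silverbay Holdings Ltd.
Chain via Ashford Mining NL → Oakhollow Partners LP (R1): 35% × 21% × 17% = 1.2495% of Silverbay Holdings Ltd.
Aggregating (R2): 14.6949% + 1.2495% = 15.9444%.

15.9444%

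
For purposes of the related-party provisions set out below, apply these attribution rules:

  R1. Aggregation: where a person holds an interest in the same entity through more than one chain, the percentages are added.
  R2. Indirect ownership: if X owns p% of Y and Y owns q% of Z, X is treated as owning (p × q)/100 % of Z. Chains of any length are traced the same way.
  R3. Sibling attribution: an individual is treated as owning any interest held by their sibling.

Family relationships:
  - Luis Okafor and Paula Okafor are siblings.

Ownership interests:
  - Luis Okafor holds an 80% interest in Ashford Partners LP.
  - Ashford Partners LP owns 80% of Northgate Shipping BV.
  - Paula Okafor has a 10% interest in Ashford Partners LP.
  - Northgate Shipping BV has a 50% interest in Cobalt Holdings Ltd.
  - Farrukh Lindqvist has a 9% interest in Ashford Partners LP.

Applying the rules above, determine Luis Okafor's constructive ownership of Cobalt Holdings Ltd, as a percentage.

By sibling attribution (R3), Luis Okafor is treated as also owning Paula Okafor's interest in Ashford Partners LP, giving 80% + 10% = 90%.
Chain via Ashford Partners LP → Northgate Shipping BV (R2): 90% × 80% × 50% = 36% of Cobalt Holdings Ltd.

36%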